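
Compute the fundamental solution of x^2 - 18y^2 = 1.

First expand sqrt(18) as a continued fraction. With x_i = (sqrt(18) + m_i)/d_i and (m_0, d_0) = (0, 1): a_0 = floor(sqrt(18)) = 4, since 4^2 = 16 <= 18 < 25 = 5^2.
Iterate m_{i+1} = d_i*a_i - m_i, d_{i+1} = (18 - m_{i+1}^2)/d_i, a_{i+1} = floor((a_0 + m_{i+1})/d_{i+1}):
  m_1 = 1*4 - 0 = 4, d_1 = (18 - 4^2)/1 = 2/1 = 2, a_1 = floor((4 + 4)/2) = 4.
  m_2 = 2*4 - 4 = 4, d_2 = (18 - 4^2)/2 = 2/2 = 1, a_2 = floor((4 + 4)/1) = 8.
  m_3 = 1*8 - 4 = 4, d_3 = (18 - 4^2)/1 = 2/1 = 2: (m_3, d_3) = (m_1, d_1) = (4, 2), so from here the quotients repeat a_1, a_2; the period length is 2.
So sqrt(18) = [4; (4, 8)] with period length k = 2.
k is even, so the fundamental solution of x^2 - 18y^2 = 1 is (p_{k-1}, q_{k-1}) = (p_1, q_1); compute convergents through index 1.
Convergents (p_i = a_i*p_{i-1} + p_{i-2}, q_i = a_i*q_{i-1} + q_{i-2} with p_{-2}=0, p_{-1}=1, q_{-2}=1, q_{-1}=0):
  i=0: a_0=4, p_0 = 4*1 + 0 = 4, q_0 = 4*0 + 1 = 1.
  i=1: a_1=4, p_1 = 4*4 + 1 = 17, q_1 = 4*1 + 0 = 4.
Check: 17^2 - 18*4^2 = 289 - 288 = 1, so (x, y) = (17, 4) solves the equation, and by the theorem it is the least positive solution.

(x, y) = (17, 4)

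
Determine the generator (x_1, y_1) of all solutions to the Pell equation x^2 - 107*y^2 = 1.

(x, y) = (962, 93)

First expand sqrt(107) as a continued fraction. With x_i = (sqrt(107) + m_i)/d_i and (m_0, d_0) = (0, 1): a_0 = floor(sqrt(107)) = 10, since 10^2 = 100 <= 107 < 121 = 11^2.
Iterate m_{i+1} = d_i*a_i - m_i, d_{i+1} = (107 - m_{i+1}^2)/d_i, a_{i+1} = floor((a_0 + m_{i+1})/d_{i+1}):
  m_1 = 1*10 - 0 = 10, d_1 = (107 - 10^2)/1 = 7/1 = 7, a_1 = floor((10 + 10)/7) = 2.
  m_2 = 7*2 - 10 = 4, d_2 = (107 - 4^2)/7 = 91/7 = 13, a_2 = floor((10 + 4)/13) = 1.
  m_3 = 13*1 - 4 = 9, d_3 = (107 - 9^2)/13 = 26/13 = 2, a_3 = floor((10 + 9)/2) = 9.
  m_4 = 2*9 - 9 = 9, d_4 = (107 - 9^2)/2 = 26/2 = 13, a_4 = floor((10 + 9)/13) = 1.
  m_5 = 13*1 - 9 = 4, d_5 = (107 - 4^2)/13 = 91/13 = 7, a_5 = floor((10 + 4)/7) = 2.
  m_6 = 7*2 - 4 = 10, d_6 = (107 - 10^2)/7 = 7/7 = 1, a_6 = floor((10 + 10)/1) = 20.
  m_7 = 1*20 - 10 = 10, d_7 = (107 - 10^2)/1 = 7/1 = 7: (m_7, d_7) = (m_1, d_1) = (10, 7), so from here the quotients repeat a_1, ..., a_6; the period length is 6.
So sqrt(107) = [10; (2, 1, 9, 1, 2, 20)] with period length k = 6.
k is even, so the fundamental solution of x^2 - 107y^2 = 1 is (p_{k-1}, q_{k-1}) = (p_5, q_5); compute convergents through index 5.
Convergents (p_i = a_i*p_{i-1} + p_{i-2}, q_i = a_i*q_{i-1} + q_{i-2} with p_{-2}=0, p_{-1}=1, q_{-2}=1, q_{-1}=0):
  i=0: a_0=10, p_0 = 10*1 + 0 = 10, q_0 = 10*0 + 1 = 1.
  i=1: a_1=2, p_1 = 2*10 + 1 = 21, q_1 = 2*1 + 0 = 2.
  i=2: a_2=1, p_2 = 1*21 + 10 = 31, q_2 = 1*2 + 1 = 3.
  i=3: a_3=9, p_3 = 9*31 + 21 = 300, q_3 = 9*3 + 2 = 29.
  i=4: a_4=1, p_4 = 1*300 + 31 = 331, q_4 = 1*29 + 3 = 32.
  i=5: a_5=2, p_5 = 2*331 + 300 = 962, q_5 = 2*32 + 29 = 93.
Check: 962^2 - 107*93^2 = 925444 - 925443 = 1, so (x, y) = (962, 93) solves the equation, and by the theorem it is the least positive solution.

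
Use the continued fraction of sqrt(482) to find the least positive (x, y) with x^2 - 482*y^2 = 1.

First expand sqrt(482) as a continued fraction. With x_i = (sqrt(482) + m_i)/d_i and (m_0, d_0) = (0, 1): a_0 = floor(sqrt(482)) = 21, since 21^2 = 441 <= 482 < 484 = 22^2.
Iterate m_{i+1} = d_i*a_i - m_i, d_{i+1} = (482 - m_{i+1}^2)/d_i, a_{i+1} = floor((a_0 + m_{i+1})/d_{i+1}):
  m_1 = 1*21 - 0 = 21, d_1 = (482 - 21^2)/1 = 41/1 = 41, a_1 = floor((21 + 21)/41) = 1.
  m_2 = 41*1 - 21 = 20, d_2 = (482 - 20^2)/41 = 82/41 = 2, a_2 = floor((21 + 20)/2) = 20.
  m_3 = 2*20 - 20 = 20, d_3 = (482 - 20^2)/2 = 82/2 = 41, a_3 = floor((21 + 20)/41) = 1.
  m_4 = 41*1 - 20 = 21, d_4 = (482 - 21^2)/41 = 41/41 = 1, a_4 = floor((21 + 21)/1) = 42.
  m_5 = 1*42 - 21 = 21, d_5 = (482 - 21^2)/1 = 41/1 = 41: (m_5, d_5) = (m_1, d_1) = (21, 41), so from here the quotients repeat a_1, ..., a_4; the period length is 4.
So sqrt(482) = [21; (1, 20, 1, 42)] with period length k = 4.
k is even, so the fundamental solution of x^2 - 482y^2 = 1 is (p_{k-1}, q_{k-1}) = (p_3, q_3); compute convergents through index 3.
Convergents (p_i = a_i*p_{i-1} + p_{i-2}, q_i = a_i*q_{i-1} + q_{i-2} with p_{-2}=0, p_{-1}=1, q_{-2}=1, q_{-1}=0):
  i=0: a_0=21, p_0 = 21*1 + 0 = 21, q_0 = 21*0 + 1 = 1.
  i=1: a_1=1, p_1 = 1*21 + 1 = 22, q_1 = 1*1 + 0 = 1.
  i=2: a_2=20, p_2 = 20*22 + 21 = 461, q_2 = 20*1 + 1 = 21.
  i=3: a_3=1, p_3 = 1*461 + 22 = 483, q_3 = 1*21 + 1 = 22.
Check: 483^2 - 482*22^2 = 233289 - 233288 = 1, so (x, y) = (483, 22) solves the equation, and by the theorem it is the least positive solution.

(x, y) = (483, 22)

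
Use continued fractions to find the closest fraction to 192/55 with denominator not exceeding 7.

Expand x = 192/55 as a continued fraction with the Euclidean algorithm:
  192 = 3*55 + 27, so a_0 = 3.
  55 = 2*27 + 1, so a_1 = 2.
  27 = 27*1 + 0, so a_2 = 27.
so x = [3; 2, 27].
Convergents (p_i = a_i*p_{i-1} + p_{i-2}, q_i = a_i*q_{i-1} + q_{i-2} with p_{-2}=0, p_{-1}=1, q_{-2}=1, q_{-1}=0), until the denominator exceeds 7:
  i=0: a_0=3, p_0 = 3*1 + 0 = 3, q_0 = 3*0 + 1 = 1.
  i=1: a_1=2, p_1 = 2*3 + 1 = 7, q_1 = 2*1 + 0 = 2.
  i=2: a_2=27, p_2 = 27*7 + 3 = 192, q_2 = 27*2 + 1 = 55.
q_2 = 55 > 7, so the last convergent with denominator <= 7 is p_1/q_1 = 7/2.
The closest fraction with denominator <= 7 is either p_1/q_1 or the intermediate fraction (k*p_1 + p_0)/(k*q_1 + q_0) with the largest k >= 1 whose denominator stays <= 7; these approach x as k grows, and every other convergent or intermediate fraction in range is farther away.
Largest k: floor((7 - q_0)/q_1) = floor((7 - 1)/2) = 3.
That gives (3*7 + 3)/(3*2 + 1) = 24/7.
Compare the errors: |x - 7/2| = |192*2 - 7*55|/(55*2) = 1/110, and |x - 24/7| = |192*7 - 24*55|/(55*7) = 24/385.
Cross-multiplying, 1*385 = 385 < 2640 = 24*110, so 1/110 is smaller: the convergent 7/2 is closer to x than 24/7.

7/2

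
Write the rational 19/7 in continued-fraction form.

Run the Euclidean algorithm on 19 and 7; the successive quotients are the partial quotients a_0, a_1, ... (each step inverts the fractional part left over by the previous one):
  19 = 2*7 + 5, so a_0 = 2.
  7 = 1*5 + 2, so a_1 = 1.
  5 = 2*2 + 1, so a_2 = 2.
  2 = 2*1 + 0, so a_3 = 2.
The remainder reaches 0 after 4 divisions, so the expansion has 4 partial quotients, read off in order.

[2; 1, 2, 2]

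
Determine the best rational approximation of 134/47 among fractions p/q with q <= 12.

20/7

Expand x = 134/47 as a continued fraction with the Euclidean algorithm:
  134 = 2*47 + 40, so a_0 = 2.
  47 = 1*40 + 7, so a_1 = 1.
  40 = 5*7 + 5, so a_2 = 5.
  7 = 1*5 + 2, so a_3 = 1.
  5 = 2*2 + 1, so a_4 = 2.
  2 = 2*1 + 0, so a_5 = 2.
so x = [2; 1, 5, 1, 2, 2].
Convergents (p_i = a_i*p_{i-1} + p_{i-2}, q_i = a_i*q_{i-1} + q_{i-2} with p_{-2}=0, p_{-1}=1, q_{-2}=1, q_{-1}=0), until the denominator exceeds 12:
  i=0: a_0=2, p_0 = 2*1 + 0 = 2, q_0 = 2*0 + 1 = 1.
  i=1: a_1=1, p_1 = 1*2 + 1 = 3, q_1 = 1*1 + 0 = 1.
  i=2: a_2=5, p_2 = 5*3 + 2 = 17, q_2 = 5*1 + 1 = 6.
  i=3: a_3=1, p_3 = 1*17 + 3 = 20, q_3 = 1*6 + 1 = 7.
  i=4: a_4=2, p_4 = 2*20 + 17 = 57, q_4 = 2*7 + 6 = 20.
q_4 = 20 > 12, so the last convergent with denominator <= 12 is p_3/q_3 = 20/7.
The closest fraction with denominator <= 12 is either p_3/q_3 or the intermediate fraction (k*p_3 + p_2)/(k*q_3 + q_2) with the largest k >= 1 whose denominator stays <= 12; these approach x as k grows, and every other convergent or intermediate fraction in range is farther away.
Largest k: floor((12 - q_2)/q_3) = floor((12 - 6)/7) = 0.
Since k = 0, no intermediate fraction beyond p_3/q_3 has denominator <= 12, so the convergent 20/7 is the closest (its error is |134*7 - 20*47|/(47*7) = 2/329).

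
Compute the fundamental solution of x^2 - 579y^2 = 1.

(x, y) = (385, 16)

First expand sqrt(579) as a continued fraction. With x_i = (sqrt(579) + m_i)/d_i and (m_0, d_0) = (0, 1): a_0 = floor(sqrt(579)) = 24, since 24^2 = 576 <= 579 < 625 = 25^2.
Iterate m_{i+1} = d_i*a_i - m_i, d_{i+1} = (579 - m_{i+1}^2)/d_i, a_{i+1} = floor((a_0 + m_{i+1})/d_{i+1}):
  m_1 = 1*24 - 0 = 24, d_1 = (579 - 24^2)/1 = 3/1 = 3, a_1 = floor((24 + 24)/3) = 16.
  m_2 = 3*16 - 24 = 24, d_2 = (579 - 24^2)/3 = 3/3 = 1, a_2 = floor((24 + 24)/1) = 48.
  m_3 = 1*48 - 24 = 24, d_3 = (579 - 24^2)/1 = 3/1 = 3: (m_3, d_3) = (m_1, d_1) = (24, 3), so from here the quotients repeat a_1, a_2; the period length is 2.
So sqrt(579) = [24; (16, 48)] with period length k = 2.
k is even, so the fundamental solution of x^2 - 579y^2 = 1 is (p_{k-1}, q_{k-1}) = (p_1, q_1); compute convergents through index 1.
Convergents (p_i = a_i*p_{i-1} + p_{i-2}, q_i = a_i*q_{i-1} + q_{i-2} with p_{-2}=0, p_{-1}=1, q_{-2}=1, q_{-1}=0):
  i=0: a_0=24, p_0 = 24*1 + 0 = 24, q_0 = 24*0 + 1 = 1.
  i=1: a_1=16, p_1 = 16*24 + 1 = 385, q_1 = 16*1 + 0 = 16.
Check: 385^2 - 579*16^2 = 148225 - 148224 = 1, so (x, y) = (385, 16) solves the equation, and by the theorem it is the least positive solution.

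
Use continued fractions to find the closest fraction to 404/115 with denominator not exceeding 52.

137/39

Expand x = 404/115 as a continued fraction with the Euclidean algorithm:
  404 = 3*115 + 59, so a_0 = 3.
  115 = 1*59 + 56, so a_1 = 1.
  59 = 1*56 + 3, so a_2 = 1.
  56 = 18*3 + 2, so a_3 = 18.
  3 = 1*2 + 1, so a_4 = 1.
  2 = 2*1 + 0, so a_5 = 2.
so x = [3; 1, 1, 18, 1, 2].
Convergents (p_i = a_i*p_{i-1} + p_{i-2}, q_i = a_i*q_{i-1} + q_{i-2} with p_{-2}=0, p_{-1}=1, q_{-2}=1, q_{-1}=0), until the denominator exceeds 52:
  i=0: a_0=3, p_0 = 3*1 + 0 = 3, q_0 = 3*0 + 1 = 1.
  i=1: a_1=1, p_1 = 1*3 + 1 = 4, q_1 = 1*1 + 0 = 1.
  i=2: a_2=1, p_2 = 1*4 + 3 = 7, q_2 = 1*1 + 1 = 2.
  i=3: a_3=18, p_3 = 18*7 + 4 = 130, q_3 = 18*2 + 1 = 37.
  i=4: a_4=1, p_4 = 1*130 + 7 = 137, q_4 = 1*37 + 2 = 39.
  i=5: a_5=2, p_5 = 2*137 + 130 = 404, q_5 = 2*39 + 37 = 115.
q_5 = 115 > 52, so the last convergent with denominator <= 52 is p_4/q_4 = 137/39.
The closest fraction with denominator <= 52 is either p_4/q_4 or the intermediate fraction (k*p_4 + p_3)/(k*q_4 + q_3) with the largest k >= 1 whose denominator stays <= 52; these approach x as k grows, and every other convergent or intermediate fraction in range is farther away.
Largest k: floor((52 - q_3)/q_4) = floor((52 - 37)/39) = 0.
Since k = 0, no intermediate fraction beyond p_4/q_4 has denominator <= 52, so the convergent 137/39 is the closest (its error is |404*39 - 137*115|/(115*39) = 1/4485).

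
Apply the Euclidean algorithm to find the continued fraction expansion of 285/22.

Run the Euclidean algorithm on 285 and 22; the successive quotients are the partial quotients a_0, a_1, ... (each step inverts the fractional part left over by the previous one):
  285 = 12*22 + 21, so a_0 = 12.
  22 = 1*21 + 1, so a_1 = 1.
  21 = 21*1 + 0, so a_2 = 21.
The remainder reaches 0 after 3 divisions, so the expansion has 3 partial quotients, read off in order.

[12; 1, 21]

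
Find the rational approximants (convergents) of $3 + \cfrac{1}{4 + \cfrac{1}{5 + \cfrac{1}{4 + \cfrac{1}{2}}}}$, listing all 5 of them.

Using the convergent recurrence p_i = a_i*p_{i-1} + p_{i-2}, q_i = a_i*q_{i-1} + q_{i-2} with p_{-2}=0, p_{-1}=1, q_{-2}=1, q_{-1}=0:
  i=0: a_0=3, p_0 = 3*1 + 0 = 3, q_0 = 3*0 + 1 = 1.
  i=1: a_1=4, p_1 = 4*3 + 1 = 13, q_1 = 4*1 + 0 = 4.
  i=2: a_2=5, p_2 = 5*13 + 3 = 68, q_2 = 5*4 + 1 = 21.
  i=3: a_3=4, p_3 = 4*68 + 13 = 285, q_3 = 4*21 + 4 = 88.
  i=4: a_4=2, p_4 = 2*285 + 68 = 638, q_4 = 2*88 + 21 = 197.

3/1, 13/4, 68/21, 285/88, 638/197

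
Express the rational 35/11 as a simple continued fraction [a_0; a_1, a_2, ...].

[3; 5, 2]

Run the Euclidean algorithm on 35 and 11; the successive quotients are the partial quotients a_0, a_1, ... (each step inverts the fractional part left over by the previous one):
  35 = 3*11 + 2, so a_0 = 3.
  11 = 5*2 + 1, so a_1 = 5.
  2 = 2*1 + 0, so a_2 = 2.
The remainder reaches 0 after 3 divisions, so the expansion has 3 partial quotients, read off in order.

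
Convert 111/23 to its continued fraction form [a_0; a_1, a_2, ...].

[4; 1, 4, 1, 3]

Run the Euclidean algorithm on 111 and 23; the successive quotients are the partial quotients a_0, a_1, ... (each step inverts the fractional part left over by the previous one):
  111 = 4*23 + 19, so a_0 = 4.
  23 = 1*19 + 4, so a_1 = 1.
  19 = 4*4 + 3, so a_2 = 4.
  4 = 1*3 + 1, so a_3 = 1.
  3 = 3*1 + 0, so a_4 = 3.
The remainder reaches 0 after 5 divisions, so the expansion has 5 partial quotients, read off in order.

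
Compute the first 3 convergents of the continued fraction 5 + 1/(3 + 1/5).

Using the convergent recurrence p_i = a_i*p_{i-1} + p_{i-2}, q_i = a_i*q_{i-1} + q_{i-2} with p_{-2}=0, p_{-1}=1, q_{-2}=1, q_{-1}=0:
  i=0: a_0=5, p_0 = 5*1 + 0 = 5, q_0 = 5*0 + 1 = 1.
  i=1: a_1=3, p_1 = 3*5 + 1 = 16, q_1 = 3*1 + 0 = 3.
  i=2: a_2=5, p_2 = 5*16 + 5 = 85, q_2 = 5*3 + 1 = 16.

5/1, 16/3, 85/16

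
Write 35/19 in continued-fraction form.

[1; 1, 5, 3]

Run the Euclidean algorithm on 35 and 19; the successive quotients are the partial quotients a_0, a_1, ... (each step inverts the fractional part left over by the previous one):
  35 = 1*19 + 16, so a_0 = 1.
  19 = 1*16 + 3, so a_1 = 1.
  16 = 5*3 + 1, so a_2 = 5.
  3 = 3*1 + 0, so a_3 = 3.
The remainder reaches 0 after 4 divisions, so the expansion has 4 partial quotients, read off in order.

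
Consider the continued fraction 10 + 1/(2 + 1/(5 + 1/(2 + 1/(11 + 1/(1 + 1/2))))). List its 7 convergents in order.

10/1, 21/2, 115/11, 251/24, 2876/275, 3127/299, 9130/873

Using the convergent recurrence p_i = a_i*p_{i-1} + p_{i-2}, q_i = a_i*q_{i-1} + q_{i-2} with p_{-2}=0, p_{-1}=1, q_{-2}=1, q_{-1}=0:
  i=0: a_0=10, p_0 = 10*1 + 0 = 10, q_0 = 10*0 + 1 = 1.
  i=1: a_1=2, p_1 = 2*10 + 1 = 21, q_1 = 2*1 + 0 = 2.
  i=2: a_2=5, p_2 = 5*21 + 10 = 115, q_2 = 5*2 + 1 = 11.
  i=3: a_3=2, p_3 = 2*115 + 21 = 251, q_3 = 2*11 + 2 = 24.
  i=4: a_4=11, p_4 = 11*251 + 115 = 2876, q_4 = 11*24 + 11 = 275.
  i=5: a_5=1, p_5 = 1*2876 + 251 = 3127, q_5 = 1*275 + 24 = 299.
  i=6: a_6=2, p_6 = 2*3127 + 2876 = 9130, q_6 = 2*299 + 275 = 873.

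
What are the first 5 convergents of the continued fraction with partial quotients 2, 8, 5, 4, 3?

Using the convergent recurrence p_i = a_i*p_{i-1} + p_{i-2}, q_i = a_i*q_{i-1} + q_{i-2} with p_{-2}=0, p_{-1}=1, q_{-2}=1, q_{-1}=0:
  i=0: a_0=2, p_0 = 2*1 + 0 = 2, q_0 = 2*0 + 1 = 1.
  i=1: a_1=8, p_1 = 8*2 + 1 = 17, q_1 = 8*1 + 0 = 8.
  i=2: a_2=5, p_2 = 5*17 + 2 = 87, q_2 = 5*8 + 1 = 41.
  i=3: a_3=4, p_3 = 4*87 + 17 = 365, q_3 = 4*41 + 8 = 172.
  i=4: a_4=3, p_4 = 3*365 + 87 = 1182, q_4 = 3*172 + 41 = 557.

2/1, 17/8, 87/41, 365/172, 1182/557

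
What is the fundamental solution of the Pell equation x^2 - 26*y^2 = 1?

(x, y) = (51, 10)

First expand sqrt(26) as a continued fraction. With x_i = (sqrt(26) + m_i)/d_i and (m_0, d_0) = (0, 1): a_0 = floor(sqrt(26)) = 5, since 5^2 = 25 <= 26 < 36 = 6^2.
Iterate m_{i+1} = d_i*a_i - m_i, d_{i+1} = (26 - m_{i+1}^2)/d_i, a_{i+1} = floor((a_0 + m_{i+1})/d_{i+1}):
  m_1 = 1*5 - 0 = 5, d_1 = (26 - 5^2)/1 = 1/1 = 1, a_1 = floor((5 + 5)/1) = 10.
  m_2 = 1*10 - 5 = 5, d_2 = (26 - 5^2)/1 = 1/1 = 1: (m_2, d_2) = (m_1, d_1) = (5, 1), so from here the quotient a_1 repeats; the period length is 1.
So sqrt(26) = [5; (10)] with period length k = 1.
k is odd, so (p_{k-1}, q_{k-1}) only solves x^2 - 26y^2 = -1 and the fundamental solution of x^2 - 26y^2 = 1 is (p_{2k-1}, q_{2k-1}) = (p_1, q_1); compute convergents through index 1, running through the period twice.
Convergents (p_i = a_i*p_{i-1} + p_{i-2}, q_i = a_i*q_{i-1} + q_{i-2} with p_{-2}=0, p_{-1}=1, q_{-2}=1, q_{-1}=0):
  i=0: a_0=5, p_0 = 5*1 + 0 = 5, q_0 = 5*0 + 1 = 1.
  i=1: a_1=10, p_1 = 10*5 + 1 = 51, q_1 = 10*1 + 0 = 10.
Indeed p_0^2 - 26*q_0^2 = 25 - 26 = -1, not +1.
Check: 51^2 - 26*10^2 = 2601 - 2600 = 1, so (x, y) = (51, 10) solves the equation, and by the theorem it is the least positive solution.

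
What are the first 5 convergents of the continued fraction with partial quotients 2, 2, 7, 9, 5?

2/1, 5/2, 37/15, 338/137, 1727/700

Using the convergent recurrence p_i = a_i*p_{i-1} + p_{i-2}, q_i = a_i*q_{i-1} + q_{i-2} with p_{-2}=0, p_{-1}=1, q_{-2}=1, q_{-1}=0:
  i=0: a_0=2, p_0 = 2*1 + 0 = 2, q_0 = 2*0 + 1 = 1.
  i=1: a_1=2, p_1 = 2*2 + 1 = 5, q_1 = 2*1 + 0 = 2.
  i=2: a_2=7, p_2 = 7*5 + 2 = 37, q_2 = 7*2 + 1 = 15.
  i=3: a_3=9, p_3 = 9*37 + 5 = 338, q_3 = 9*15 + 2 = 137.
  i=4: a_4=5, p_4 = 5*338 + 37 = 1727, q_4 = 5*137 + 15 = 700.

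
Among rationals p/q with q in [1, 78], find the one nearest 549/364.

92/61

Expand x = 549/364 as a continued fraction with the Euclidean algorithm:
  549 = 1*364 + 185, so a_0 = 1.
  364 = 1*185 + 179, so a_1 = 1.
  185 = 1*179 + 6, so a_2 = 1.
  179 = 29*6 + 5, so a_3 = 29.
  6 = 1*5 + 1, so a_4 = 1.
  5 = 5*1 + 0, so a_5 = 5.
so x = [1; 1, 1, 29, 1, 5].
Convergents (p_i = a_i*p_{i-1} + p_{i-2}, q_i = a_i*q_{i-1} + q_{i-2} with p_{-2}=0, p_{-1}=1, q_{-2}=1, q_{-1}=0), until the denominator exceeds 78:
  i=0: a_0=1, p_0 = 1*1 + 0 = 1, q_0 = 1*0 + 1 = 1.
  i=1: a_1=1, p_1 = 1*1 + 1 = 2, q_1 = 1*1 + 0 = 1.
  i=2: a_2=1, p_2 = 1*2 + 1 = 3, q_2 = 1*1 + 1 = 2.
  i=3: a_3=29, p_3 = 29*3 + 2 = 89, q_3 = 29*2 + 1 = 59.
  i=4: a_4=1, p_4 = 1*89 + 3 = 92, q_4 = 1*59 + 2 = 61.
  i=5: a_5=5, p_5 = 5*92 + 89 = 549, q_5 = 5*61 + 59 = 364.
q_5 = 364 > 78, so the last convergent with denominator <= 78 is p_4/q_4 = 92/61.
The closest fraction with denominator <= 78 is either p_4/q_4 or the intermediate fraction (k*p_4 + p_3)/(k*q_4 + q_3) with the largest k >= 1 whose denominator stays <= 78; these approach x as k grows, and every other convergent or intermediate fraction in range is farther away.
Largest k: floor((78 - q_3)/q_4) = floor((78 - 59)/61) = 0.
Since k = 0, no intermediate fraction beyond p_4/q_4 has denominator <= 78, so the convergent 92/61 is the closest (its error is |549*61 - 92*364|/(364*61) = 1/22204).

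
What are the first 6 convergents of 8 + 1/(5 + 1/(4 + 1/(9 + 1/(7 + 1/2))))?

Using the convergent recurrence p_i = a_i*p_{i-1} + p_{i-2}, q_i = a_i*q_{i-1} + q_{i-2} with p_{-2}=0, p_{-1}=1, q_{-2}=1, q_{-1}=0:
  i=0: a_0=8, p_0 = 8*1 + 0 = 8, q_0 = 8*0 + 1 = 1.
  i=1: a_1=5, p_1 = 5*8 + 1 = 41, q_1 = 5*1 + 0 = 5.
  i=2: a_2=4, p_2 = 4*41 + 8 = 172, q_2 = 4*5 + 1 = 21.
  i=3: a_3=9, p_3 = 9*172 + 41 = 1589, q_3 = 9*21 + 5 = 194.
  i=4: a_4=7, p_4 = 7*1589 + 172 = 11295, q_4 = 7*194 + 21 = 1379.
  i=5: a_5=2, p_5 = 2*11295 + 1589 = 24179, q_5 = 2*1379 + 194 = 2952.

8/1, 41/5, 172/21, 1589/194, 11295/1379, 24179/2952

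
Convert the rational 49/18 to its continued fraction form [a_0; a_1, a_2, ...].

Run the Euclidean algorithm on 49 and 18; the successive quotients are the partial quotients a_0, a_1, ... (each step inverts the fractional part left over by the previous one):
  49 = 2*18 + 13, so a_0 = 2.
  18 = 1*13 + 5, so a_1 = 1.
  13 = 2*5 + 3, so a_2 = 2.
  5 = 1*3 + 2, so a_3 = 1.
  3 = 1*2 + 1, so a_4 = 1.
  2 = 2*1 + 0, so a_5 = 2.
The remainder reaches 0 after 6 divisions, so the expansion has 6 partial quotients, read off in order.

[2; 1, 2, 1, 1, 2]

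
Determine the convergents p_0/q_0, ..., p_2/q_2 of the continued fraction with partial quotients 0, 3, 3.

Using the convergent recurrence p_i = a_i*p_{i-1} + p_{i-2}, q_i = a_i*q_{i-1} + q_{i-2} with p_{-2}=0, p_{-1}=1, q_{-2}=1, q_{-1}=0:
  i=0: a_0=0, p_0 = 0*1 + 0 = 0, q_0 = 0*0 + 1 = 1.
  i=1: a_1=3, p_1 = 3*0 + 1 = 1, q_1 = 3*1 + 0 = 3.
  i=2: a_2=3, p_2 = 3*1 + 0 = 3, q_2 = 3*3 + 1 = 10.

0/1, 1/3, 3/10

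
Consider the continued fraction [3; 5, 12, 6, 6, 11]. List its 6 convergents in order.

3/1, 16/5, 195/61, 1186/371, 7311/2287, 81607/25528

Using the convergent recurrence p_i = a_i*p_{i-1} + p_{i-2}, q_i = a_i*q_{i-1} + q_{i-2} with p_{-2}=0, p_{-1}=1, q_{-2}=1, q_{-1}=0:
  i=0: a_0=3, p_0 = 3*1 + 0 = 3, q_0 = 3*0 + 1 = 1.
  i=1: a_1=5, p_1 = 5*3 + 1 = 16, q_1 = 5*1 + 0 = 5.
  i=2: a_2=12, p_2 = 12*16 + 3 = 195, q_2 = 12*5 + 1 = 61.
  i=3: a_3=6, p_3 = 6*195 + 16 = 1186, q_3 = 6*61 + 5 = 371.
  i=4: a_4=6, p_4 = 6*1186 + 195 = 7311, q_4 = 6*371 + 61 = 2287.
  i=5: a_5=11, p_5 = 11*7311 + 1186 = 81607, q_5 = 11*2287 + 371 = 25528.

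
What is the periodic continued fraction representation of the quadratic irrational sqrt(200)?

[14; (7, 28)]

Write x_i = (sqrt(200) + m_i)/d_i with (m_0, d_0) = (0, 1). a_0 = floor(sqrt(200)) = 14, since 14^2 = 196 <= 200 < 225 = 15^2.
Iterate m_{i+1} = d_i*a_i - m_i, d_{i+1} = (200 - m_{i+1}^2)/d_i, a_{i+1} = floor((a_0 + m_{i+1})/d_{i+1}):
  m_1 = 1*14 - 0 = 14, d_1 = (200 - 14^2)/1 = 4/1 = 4, a_1 = floor((14 + 14)/4) = 7.
  m_2 = 4*7 - 14 = 14, d_2 = (200 - 14^2)/4 = 4/4 = 1, a_2 = floor((14 + 14)/1) = 28.
  m_3 = 1*28 - 14 = 14, d_3 = (200 - 14^2)/1 = 4/1 = 4: (m_3, d_3) = (m_1, d_1) = (14, 4), so from here the quotients repeat a_1, a_2; the period length is 2.
Hence the expansion of sqrt(200) is a_0 = 14 followed by the repeating block 7, 28 (period 2).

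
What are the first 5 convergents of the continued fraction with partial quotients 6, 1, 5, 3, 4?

Using the convergent recurrence p_i = a_i*p_{i-1} + p_{i-2}, q_i = a_i*q_{i-1} + q_{i-2} with p_{-2}=0, p_{-1}=1, q_{-2}=1, q_{-1}=0:
  i=0: a_0=6, p_0 = 6*1 + 0 = 6, q_0 = 6*0 + 1 = 1.
  i=1: a_1=1, p_1 = 1*6 + 1 = 7, q_1 = 1*1 + 0 = 1.
  i=2: a_2=5, p_2 = 5*7 + 6 = 41, q_2 = 5*1 + 1 = 6.
  i=3: a_3=3, p_3 = 3*41 + 7 = 130, q_3 = 3*6 + 1 = 19.
  i=4: a_4=4, p_4 = 4*130 + 41 = 561, q_4 = 4*19 + 6 = 82.

6/1, 7/1, 41/6, 130/19, 561/82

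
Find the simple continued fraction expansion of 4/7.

[0; 1, 1, 3]

Run the Euclidean algorithm on 4 and 7; the successive quotients are the partial quotients a_0, a_1, ... (each step inverts the fractional part left over by the previous one):
  4 = 0*7 + 4, so a_0 = 0.
  7 = 1*4 + 3, so a_1 = 1.
  4 = 1*3 + 1, so a_2 = 1.
  3 = 3*1 + 0, so a_3 = 3.
The remainder reaches 0 after 4 divisions, so the expansion has 4 partial quotients, read off in order.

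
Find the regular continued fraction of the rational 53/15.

Run the Euclidean algorithm on 53 and 15; the successive quotients are the partial quotients a_0, a_1, ... (each step inverts the fractional part left over by the previous one):
  53 = 3*15 + 8, so a_0 = 3.
  15 = 1*8 + 7, so a_1 = 1.
  8 = 1*7 + 1, so a_2 = 1.
  7 = 7*1 + 0, so a_3 = 7.
The remainder reaches 0 after 4 divisions, so the expansion has 4 partial quotients, read off in order.

[3; 1, 1, 7]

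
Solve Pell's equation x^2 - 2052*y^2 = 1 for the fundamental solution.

(x, y) = (13771351, 304010)

First expand sqrt(2052) as a continued fraction. With x_i = (sqrt(2052) + m_i)/d_i and (m_0, d_0) = (0, 1): a_0 = floor(sqrt(2052)) = 45, since 45^2 = 2025 <= 2052 < 2116 = 46^2.
Iterate m_{i+1} = d_i*a_i - m_i, d_{i+1} = (2052 - m_{i+1}^2)/d_i, a_{i+1} = floor((a_0 + m_{i+1})/d_{i+1}):
  m_1 = 1*45 - 0 = 45, d_1 = (2052 - 45^2)/1 = 27/1 = 27, a_1 = floor((45 + 45)/27) = 3.
  m_2 = 27*3 - 45 = 36, d_2 = (2052 - 36^2)/27 = 756/27 = 28, a_2 = floor((45 + 36)/28) = 2.
  m_3 = 28*2 - 36 = 20, d_3 = (2052 - 20^2)/28 = 1652/28 = 59, a_3 = floor((45 + 20)/59) = 1.
  m_4 = 59*1 - 20 = 39, d_4 = (2052 - 39^2)/59 = 531/59 = 9, a_4 = floor((45 + 39)/9) = 9.
  m_5 = 9*9 - 39 = 42, d_5 = (2052 - 42^2)/9 = 288/9 = 32, a_5 = floor((45 + 42)/32) = 2.
  m_6 = 32*2 - 42 = 22, d_6 = (2052 - 22^2)/32 = 1568/32 = 49, a_6 = floor((45 + 22)/49) = 1.
  m_7 = 49*1 - 22 = 27, d_7 = (2052 - 27^2)/49 = 1323/49 = 27, a_7 = floor((45 + 27)/27) = 2.
  m_8 = 27*2 - 27 = 27, d_8 = (2052 - 27^2)/27 = 1323/27 = 49, a_8 = floor((45 + 27)/49) = 1.
  m_9 = 49*1 - 27 = 22, d_9 = (2052 - 22^2)/49 = 1568/49 = 32, a_9 = floor((45 + 22)/32) = 2.
  m_10 = 32*2 - 22 = 42, d_10 = (2052 - 42^2)/32 = 288/32 = 9, a_10 = floor((45 + 42)/9) = 9.
  m_11 = 9*9 - 42 = 39, d_11 = (2052 - 39^2)/9 = 531/9 = 59, a_11 = floor((45 + 39)/59) = 1.
  m_12 = 59*1 - 39 = 20, d_12 = (2052 - 20^2)/59 = 1652/59 = 28, a_12 = floor((45 + 20)/28) = 2.
  m_13 = 28*2 - 20 = 36, d_13 = (2052 - 36^2)/28 = 756/28 = 27, a_13 = floor((45 + 36)/27) = 3.
  m_14 = 27*3 - 36 = 45, d_14 = (2052 - 45^2)/27 = 27/27 = 1, a_14 = floor((45 + 45)/1) = 90.
  m_15 = 1*90 - 45 = 45, d_15 = (2052 - 45^2)/1 = 27/1 = 27: (m_15, d_15) = (m_1, d_1) = (45, 27), so from here the quotients repeat a_1, ..., a_14; the period length is 14.
So sqrt(2052) = [45; (3, 2, 1, 9, 2, 1, 2, 1, 2, 9, 1, 2, 3, 90)] with period length k = 14.
k is even, so the fundamental solution of x^2 - 2052y^2 = 1 is (p_{k-1}, q_{k-1}) = (p_13, q_13); compute convergents through index 13.
Convergents (p_i = a_i*p_{i-1} + p_{i-2}, q_i = a_i*q_{i-1} + q_{i-2} with p_{-2}=0, p_{-1}=1, q_{-2}=1, q_{-1}=0):
  i=0: a_0=45, p_0 = 45*1 + 0 = 45, q_0 = 45*0 + 1 = 1.
  i=1: a_1=3, p_1 = 3*45 + 1 = 136, q_1 = 3*1 + 0 = 3.
  i=2: a_2=2, p_2 = 2*136 + 45 = 317, q_2 = 2*3 + 1 = 7.
  i=3: a_3=1, p_3 = 1*317 + 136 = 453, q_3 = 1*7 + 3 = 10.
  i=4: a_4=9, p_4 = 9*453 + 317 = 4394, q_4 = 9*10 + 7 = 97.
  i=5: a_5=2, p_5 = 2*4394 + 453 = 9241, q_5 = 2*97 + 10 = 204.
  i=6: a_6=1, p_6 = 1*9241 + 4394 = 13635, q_6 = 1*204 + 97 = 301.
  i=7: a_7=2, p_7 = 2*13635 + 9241 = 36511, q_7 = 2*301 + 204 = 806.
  i=8: a_8=1, p_8 = 1*36511 + 13635 = 50146, q_8 = 1*806 + 301 = 1107.
  i=9: a_9=2, p_9 = 2*50146 + 36511 = 136803, q_9 = 2*1107 + 806 = 3020.
  i=10: a_10=9, p_10 = 9*136803 + 50146 = 1281373, q_10 = 9*3020 + 1107 = 28287.
  i=11: a_11=1, p_11 = 1*1281373 + 136803 = 1418176, q_11 = 1*28287 + 3020 = 31307.
  i=12: a_12=2, p_12 = 2*1418176 + 1281373 = 4117725, q_12 = 2*31307 + 28287 = 90901.
  i=13: a_13=3, p_13 = 3*4117725 + 1418176 = 13771351, q_13 = 3*90901 + 31307 = 304010.
Check: 13771351^2 - 2052*304010^2 = 189650108365201 - 189650108365200 = 1, so (x, y) = (13771351, 304010) solves the equation, and by the theorem it is the least positive solution.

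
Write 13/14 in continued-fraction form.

[0; 1, 13]

Run the Euclidean algorithm on 13 and 14; the successive quotients are the partial quotients a_0, a_1, ... (each step inverts the fractional part left over by the previous one):
  13 = 0*14 + 13, so a_0 = 0.
  14 = 1*13 + 1, so a_1 = 1.
  13 = 13*1 + 0, so a_2 = 13.
The remainder reaches 0 after 3 divisions, so the expansion has 3 partial quotients, read off in order.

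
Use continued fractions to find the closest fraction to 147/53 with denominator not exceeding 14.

25/9

Expand x = 147/53 as a continued fraction with the Euclidean algorithm:
  147 = 2*53 + 41, so a_0 = 2.
  53 = 1*41 + 12, so a_1 = 1.
  41 = 3*12 + 5, so a_2 = 3.
  12 = 2*5 + 2, so a_3 = 2.
  5 = 2*2 + 1, so a_4 = 2.
  2 = 2*1 + 0, so a_5 = 2.
so x = [2; 1, 3, 2, 2, 2].
Convergents (p_i = a_i*p_{i-1} + p_{i-2}, q_i = a_i*q_{i-1} + q_{i-2} with p_{-2}=0, p_{-1}=1, q_{-2}=1, q_{-1}=0), until the denominator exceeds 14:
  i=0: a_0=2, p_0 = 2*1 + 0 = 2, q_0 = 2*0 + 1 = 1.
  i=1: a_1=1, p_1 = 1*2 + 1 = 3, q_1 = 1*1 + 0 = 1.
  i=2: a_2=3, p_2 = 3*3 + 2 = 11, q_2 = 3*1 + 1 = 4.
  i=3: a_3=2, p_3 = 2*11 + 3 = 25, q_3 = 2*4 + 1 = 9.
  i=4: a_4=2, p_4 = 2*25 + 11 = 61, q_4 = 2*9 + 4 = 22.
q_4 = 22 > 14, so the last convergent with denominator <= 14 is p_3/q_3 = 25/9.
The closest fraction with denominator <= 14 is either p_3/q_3 or the intermediate fraction (k*p_3 + p_2)/(k*q_3 + q_2) with the largest k >= 1 whose denominator stays <= 14; these approach x as k grows, and every other convergent or intermediate fraction in range is farther away.
Largest k: floor((14 - q_2)/q_3) = floor((14 - 4)/9) = 1.
That gives (1*25 + 11)/(1*9 + 4) = 36/13.
Compare the errors: |x - 25/9| = |147*9 - 25*53|/(53*9) = 2/477, and |x - 36/13| = |147*13 - 36*53|/(53*13) = 3/689.
Cross-multiplying, 2*689 = 1378 < 1431 = 3*477, so 2/477 is smaller: the convergent 25/9 is closer to x than 36/13.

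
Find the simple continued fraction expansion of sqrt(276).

Write x_i = (sqrt(276) + m_i)/d_i with (m_0, d_0) = (0, 1). a_0 = floor(sqrt(276)) = 16, since 16^2 = 256 <= 276 < 289 = 17^2.
Iterate m_{i+1} = d_i*a_i - m_i, d_{i+1} = (276 - m_{i+1}^2)/d_i, a_{i+1} = floor((a_0 + m_{i+1})/d_{i+1}):
  m_1 = 1*16 - 0 = 16, d_1 = (276 - 16^2)/1 = 20/1 = 20, a_1 = floor((16 + 16)/20) = 1.
  m_2 = 20*1 - 16 = 4, d_2 = (276 - 4^2)/20 = 260/20 = 13, a_2 = floor((16 + 4)/13) = 1.
  m_3 = 13*1 - 4 = 9, d_3 = (276 - 9^2)/13 = 195/13 = 15, a_3 = floor((16 + 9)/15) = 1.
  m_4 = 15*1 - 9 = 6, d_4 = (276 - 6^2)/15 = 240/15 = 16, a_4 = floor((16 + 6)/16) = 1.
  m_5 = 16*1 - 6 = 10, d_5 = (276 - 10^2)/16 = 176/16 = 11, a_5 = floor((16 + 10)/11) = 2.
  m_6 = 11*2 - 10 = 12, d_6 = (276 - 12^2)/11 = 132/11 = 12, a_6 = floor((16 + 12)/12) = 2.
  m_7 = 12*2 - 12 = 12, d_7 = (276 - 12^2)/12 = 132/12 = 11, a_7 = floor((16 + 12)/11) = 2.
  m_8 = 11*2 - 12 = 10, d_8 = (276 - 10^2)/11 = 176/11 = 16, a_8 = floor((16 + 10)/16) = 1.
  m_9 = 16*1 - 10 = 6, d_9 = (276 - 6^2)/16 = 240/16 = 15, a_9 = floor((16 + 6)/15) = 1.
  m_10 = 15*1 - 6 = 9, d_10 = (276 - 9^2)/15 = 195/15 = 13, a_10 = floor((16 + 9)/13) = 1.
  m_11 = 13*1 - 9 = 4, d_11 = (276 - 4^2)/13 = 260/13 = 20, a_11 = floor((16 + 4)/20) = 1.
  m_12 = 20*1 - 4 = 16, d_12 = (276 - 16^2)/20 = 20/20 = 1, a_12 = floor((16 + 16)/1) = 32.
  m_13 = 1*32 - 16 = 16, d_13 = (276 - 16^2)/1 = 20/1 = 20: (m_13, d_13) = (m_1, d_1) = (16, 20), so from here the quotients repeat a_1, ..., a_12; the period length is 12.
Hence the expansion of sqrt(276) is a_0 = 16 followed by the repeating block 1, 1, 1, 1, 2, 2, 2, 1, 1, 1, 1, 32 (period 12).

[16; (1, 1, 1, 1, 2, 2, 2, 1, 1, 1, 1, 32)]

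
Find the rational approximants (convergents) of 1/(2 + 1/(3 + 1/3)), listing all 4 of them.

0/1, 1/2, 3/7, 10/23

Using the convergent recurrence p_i = a_i*p_{i-1} + p_{i-2}, q_i = a_i*q_{i-1} + q_{i-2} with p_{-2}=0, p_{-1}=1, q_{-2}=1, q_{-1}=0:
  i=0: a_0=0, p_0 = 0*1 + 0 = 0, q_0 = 0*0 + 1 = 1.
  i=1: a_1=2, p_1 = 2*0 + 1 = 1, q_1 = 2*1 + 0 = 2.
  i=2: a_2=3, p_2 = 3*1 + 0 = 3, q_2 = 3*2 + 1 = 7.
  i=3: a_3=3, p_3 = 3*3 + 1 = 10, q_3 = 3*7 + 2 = 23.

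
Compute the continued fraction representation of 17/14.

Run the Euclidean algorithm on 17 and 14; the successive quotients are the partial quotients a_0, a_1, ... (each step inverts the fractional part left over by the previous one):
  17 = 1*14 + 3, so a_0 = 1.
  14 = 4*3 + 2, so a_1 = 4.
  3 = 1*2 + 1, so a_2 = 1.
  2 = 2*1 + 0, so a_3 = 2.
The remainder reaches 0 after 4 divisions, so the expansion has 4 partial quotients, read off in order.

[1; 4, 1, 2]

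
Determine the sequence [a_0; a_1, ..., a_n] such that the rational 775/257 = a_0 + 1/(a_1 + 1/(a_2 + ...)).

[3; 64, 4]

Run the Euclidean algorithm on 775 and 257; the successive quotients are the partial quotients a_0, a_1, ... (each step inverts the fractional part left over by the previous one):
  775 = 3*257 + 4, so a_0 = 3.
  257 = 64*4 + 1, so a_1 = 64.
  4 = 4*1 + 0, so a_2 = 4.
The remainder reaches 0 after 3 divisions, so the expansion has 3 partial quotients, read off in order.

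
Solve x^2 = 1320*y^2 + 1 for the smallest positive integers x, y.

(x, y) = (109, 3)

First expand sqrt(1320) as a continued fraction. With x_i = (sqrt(1320) + m_i)/d_i and (m_0, d_0) = (0, 1): a_0 = floor(sqrt(1320)) = 36, since 36^2 = 1296 <= 1320 < 1369 = 37^2.
Iterate m_{i+1} = d_i*a_i - m_i, d_{i+1} = (1320 - m_{i+1}^2)/d_i, a_{i+1} = floor((a_0 + m_{i+1})/d_{i+1}):
  m_1 = 1*36 - 0 = 36, d_1 = (1320 - 36^2)/1 = 24/1 = 24, a_1 = floor((36 + 36)/24) = 3.
  m_2 = 24*3 - 36 = 36, d_2 = (1320 - 36^2)/24 = 24/24 = 1, a_2 = floor((36 + 36)/1) = 72.
  m_3 = 1*72 - 36 = 36, d_3 = (1320 - 36^2)/1 = 24/1 = 24: (m_3, d_3) = (m_1, d_1) = (36, 24), so from here the quotients repeat a_1, a_2; the period length is 2.
So sqrt(1320) = [36; (3, 72)] with period length k = 2.
k is even, so the fundamental solution of x^2 - 1320y^2 = 1 is (p_{k-1}, q_{k-1}) = (p_1, q_1); compute convergents through index 1.
Convergents (p_i = a_i*p_{i-1} + p_{i-2}, q_i = a_i*q_{i-1} + q_{i-2} with p_{-2}=0, p_{-1}=1, q_{-2}=1, q_{-1}=0):
  i=0: a_0=36, p_0 = 36*1 + 0 = 36, q_0 = 36*0 + 1 = 1.
  i=1: a_1=3, p_1 = 3*36 + 1 = 109, q_1 = 3*1 + 0 = 3.
Check: 109^2 - 1320*3^2 = 11881 - 11880 = 1, so (x, y) = (109, 3) solves the equation, and by the theorem it is the least positive solution.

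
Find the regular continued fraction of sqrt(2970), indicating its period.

[54; (2, 108)]

Write x_i = (sqrt(2970) + m_i)/d_i with (m_0, d_0) = (0, 1). a_0 = floor(sqrt(2970)) = 54, since 54^2 = 2916 <= 2970 < 3025 = 55^2.
Iterate m_{i+1} = d_i*a_i - m_i, d_{i+1} = (2970 - m_{i+1}^2)/d_i, a_{i+1} = floor((a_0 + m_{i+1})/d_{i+1}):
  m_1 = 1*54 - 0 = 54, d_1 = (2970 - 54^2)/1 = 54/1 = 54, a_1 = floor((54 + 54)/54) = 2.
  m_2 = 54*2 - 54 = 54, d_2 = (2970 - 54^2)/54 = 54/54 = 1, a_2 = floor((54 + 54)/1) = 108.
  m_3 = 1*108 - 54 = 54, d_3 = (2970 - 54^2)/1 = 54/1 = 54: (m_3, d_3) = (m_1, d_1) = (54, 54), so from here the quotients repeat a_1, a_2; the period length is 2.
Hence the expansion of sqrt(2970) is a_0 = 54 followed by the repeating block 2, 108 (period 2).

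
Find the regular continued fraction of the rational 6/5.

Run the Euclidean algorithm on 6 and 5; the successive quotients are the partial quotients a_0, a_1, ... (each step inverts the fractional part left over by the previous one):
  6 = 1*5 + 1, so a_0 = 1.
  5 = 5*1 + 0, so a_1 = 5.
The remainder reaches 0 after 2 divisions, so the expansion has 2 partial quotients, read off in order.

[1; 5]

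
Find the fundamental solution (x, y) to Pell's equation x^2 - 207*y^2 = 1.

First expand sqrt(207) as a continued fraction. With x_i = (sqrt(207) + m_i)/d_i and (m_0, d_0) = (0, 1): a_0 = floor(sqrt(207)) = 14, since 14^2 = 196 <= 207 < 225 = 15^2.
Iterate m_{i+1} = d_i*a_i - m_i, d_{i+1} = (207 - m_{i+1}^2)/d_i, a_{i+1} = floor((a_0 + m_{i+1})/d_{i+1}):
  m_1 = 1*14 - 0 = 14, d_1 = (207 - 14^2)/1 = 11/1 = 11, a_1 = floor((14 + 14)/11) = 2.
  m_2 = 11*2 - 14 = 8, d_2 = (207 - 8^2)/11 = 143/11 = 13, a_2 = floor((14 + 8)/13) = 1.
  m_3 = 13*1 - 8 = 5, d_3 = (207 - 5^2)/13 = 182/13 = 14, a_3 = floor((14 + 5)/14) = 1.
  m_4 = 14*1 - 5 = 9, d_4 = (207 - 9^2)/14 = 126/14 = 9, a_4 = floor((14 + 9)/9) = 2.
  m_5 = 9*2 - 9 = 9, d_5 = (207 - 9^2)/9 = 126/9 = 14, a_5 = floor((14 + 9)/14) = 1.
  m_6 = 14*1 - 9 = 5, d_6 = (207 - 5^2)/14 = 182/14 = 13, a_6 = floor((14 + 5)/13) = 1.
  m_7 = 13*1 - 5 = 8, d_7 = (207 - 8^2)/13 = 143/13 = 11, a_7 = floor((14 + 8)/11) = 2.
  m_8 = 11*2 - 8 = 14, d_8 = (207 - 14^2)/11 = 11/11 = 1, a_8 = floor((14 + 14)/1) = 28.
  m_9 = 1*28 - 14 = 14, d_9 = (207 - 14^2)/1 = 11/1 = 11: (m_9, d_9) = (m_1, d_1) = (14, 11), so from here the quotients repeat a_1, ..., a_8; the period length is 8.
So sqrt(207) = [14; (2, 1, 1, 2, 1, 1, 2, 28)] with period length k = 8.
k is even, so the fundamental solution of x^2 - 207y^2 = 1 is (p_{k-1}, q_{k-1}) = (p_7, q_7); compute convergents through index 7.
Convergents (p_i = a_i*p_{i-1} + p_{i-2}, q_i = a_i*q_{i-1} + q_{i-2} with p_{-2}=0, p_{-1}=1, q_{-2}=1, q_{-1}=0):
  i=0: a_0=14, p_0 = 14*1 + 0 = 14, q_0 = 14*0 + 1 = 1.
  i=1: a_1=2, p_1 = 2*14 + 1 = 29, q_1 = 2*1 + 0 = 2.
  i=2: a_2=1, p_2 = 1*29 + 14 = 43, q_2 = 1*2 + 1 = 3.
  i=3: a_3=1, p_3 = 1*43 + 29 = 72, q_3 = 1*3 + 2 = 5.
  i=4: a_4=2, p_4 = 2*72 + 43 = 187, q_4 = 2*5 + 3 = 13.
  i=5: a_5=1, p_5 = 1*187 + 72 = 259, q_5 = 1*13 + 5 = 18.
  i=6: a_6=1, p_6 = 1*259 + 187 = 446, q_6 = 1*18 + 13 = 31.
  i=7: a_7=2, p_7 = 2*446 + 259 = 1151, q_7 = 2*31 + 18 = 80.
Check: 1151^2 - 207*80^2 = 1324801 - 1324800 = 1, so (x, y) = (1151, 80) solves the equation, and by the theorem it is the least positive solution.

(x, y) = (1151, 80)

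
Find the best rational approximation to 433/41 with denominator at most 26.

264/25

Expand x = 433/41 as a continued fraction with the Euclidean algorithm:
  433 = 10*41 + 23, so a_0 = 10.
  41 = 1*23 + 18, so a_1 = 1.
  23 = 1*18 + 5, so a_2 = 1.
  18 = 3*5 + 3, so a_3 = 3.
  5 = 1*3 + 2, so a_4 = 1.
  3 = 1*2 + 1, so a_5 = 1.
  2 = 2*1 + 0, so a_6 = 2.
so x = [10; 1, 1, 3, 1, 1, 2].
Convergents (p_i = a_i*p_{i-1} + p_{i-2}, q_i = a_i*q_{i-1} + q_{i-2} with p_{-2}=0, p_{-1}=1, q_{-2}=1, q_{-1}=0), until the denominator exceeds 26:
  i=0: a_0=10, p_0 = 10*1 + 0 = 10, q_0 = 10*0 + 1 = 1.
  i=1: a_1=1, p_1 = 1*10 + 1 = 11, q_1 = 1*1 + 0 = 1.
  i=2: a_2=1, p_2 = 1*11 + 10 = 21, q_2 = 1*1 + 1 = 2.
  i=3: a_3=3, p_3 = 3*21 + 11 = 74, q_3 = 3*2 + 1 = 7.
  i=4: a_4=1, p_4 = 1*74 + 21 = 95, q_4 = 1*7 + 2 = 9.
  i=5: a_5=1, p_5 = 1*95 + 74 = 169, q_5 = 1*9 + 7 = 16.
  i=6: a_6=2, p_6 = 2*169 + 95 = 433, q_6 = 2*16 + 9 = 41.
q_6 = 41 > 26, so the last convergent with denominator <= 26 is p_5/q_5 = 169/16.
The closest fraction with denominator <= 26 is either p_5/q_5 or the intermediate fraction (k*p_5 + p_4)/(k*q_5 + q_4) with the largest k >= 1 whose denominator stays <= 26; these approach x as k grows, and every other convergent or intermediate fraction in range is farther away.
Largest k: floor((26 - q_4)/q_5) = floor((26 - 9)/16) = 1.
That gives (1*169 + 95)/(1*16 + 9) = 264/25.
Compare the errors: |x - 169/16| = |433*16 - 169*41|/(41*16) = 1/656, and |x - 264/25| = |433*25 - 264*41|/(41*25) = 1/1025.
Cross-multiplying, 1*656 = 656 < 1025 = 1*1025, so 1/1025 is smaller: the intermediate fraction 264/25 is closer to x than 169/16.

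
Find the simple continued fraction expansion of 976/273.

Run the Euclidean algorithm on 976 and 273; the successive quotients are the partial quotients a_0, a_1, ... (each step inverts the fractional part left over by the previous one):
  976 = 3*273 + 157, so a_0 = 3.
  273 = 1*157 + 116, so a_1 = 1.
  157 = 1*116 + 41, so a_2 = 1.
  116 = 2*41 + 34, so a_3 = 2.
  41 = 1*34 + 7, so a_4 = 1.
  34 = 4*7 + 6, so a_5 = 4.
  7 = 1*6 + 1, so a_6 = 1.
  6 = 6*1 + 0, so a_7 = 6.
The remainder reaches 0 after 8 divisions, so the expansion has 8 partial quotients, read off in order.

[3; 1, 1, 2, 1, 4, 1, 6]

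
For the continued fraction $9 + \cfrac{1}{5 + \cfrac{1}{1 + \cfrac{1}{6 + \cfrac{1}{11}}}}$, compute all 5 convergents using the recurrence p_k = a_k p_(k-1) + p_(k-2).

Using the convergent recurrence p_i = a_i*p_{i-1} + p_{i-2}, q_i = a_i*q_{i-1} + q_{i-2} with p_{-2}=0, p_{-1}=1, q_{-2}=1, q_{-1}=0:
  i=0: a_0=9, p_0 = 9*1 + 0 = 9, q_0 = 9*0 + 1 = 1.
  i=1: a_1=5, p_1 = 5*9 + 1 = 46, q_1 = 5*1 + 0 = 5.
  i=2: a_2=1, p_2 = 1*46 + 9 = 55, q_2 = 1*5 + 1 = 6.
  i=3: a_3=6, p_3 = 6*55 + 46 = 376, q_3 = 6*6 + 5 = 41.
  i=4: a_4=11, p_4 = 11*376 + 55 = 4191, q_4 = 11*41 + 6 = 457.

9/1, 46/5, 55/6, 376/41, 4191/457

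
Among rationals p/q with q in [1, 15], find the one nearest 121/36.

Expand x = 121/36 as a continued fraction with the Euclidean algorithm:
  121 = 3*36 + 13, so a_0 = 3.
  36 = 2*13 + 10, so a_1 = 2.
  13 = 1*10 + 3, so a_2 = 1.
  10 = 3*3 + 1, so a_3 = 3.
  3 = 3*1 + 0, so a_4 = 3.
so x = [3; 2, 1, 3, 3].
Convergents (p_i = a_i*p_{i-1} + p_{i-2}, q_i = a_i*q_{i-1} + q_{i-2} with p_{-2}=0, p_{-1}=1, q_{-2}=1, q_{-1}=0), until the denominator exceeds 15:
  i=0: a_0=3, p_0 = 3*1 + 0 = 3, q_0 = 3*0 + 1 = 1.
  i=1: a_1=2, p_1 = 2*3 + 1 = 7, q_1 = 2*1 + 0 = 2.
  i=2: a_2=1, p_2 = 1*7 + 3 = 10, q_2 = 1*2 + 1 = 3.
  i=3: a_3=3, p_3 = 3*10 + 7 = 37, q_3 = 3*3 + 2 = 11.
  i=4: a_4=3, p_4 = 3*37 + 10 = 121, q_4 = 3*11 + 3 = 36.
q_4 = 36 > 15, so the last convergent with denominator <= 15 is p_3/q_3 = 37/11.
The closest fraction with denominator <= 15 is either p_3/q_3 or the intermediate fraction (k*p_3 + p_2)/(k*q_3 + q_2) with the largest k >= 1 whose denominator stays <= 15; these approach x as k grows, and every other convergent or intermediate fraction in range is farther away.
Largest k: floor((15 - q_2)/q_3) = floor((15 - 3)/11) = 1.
That gives (1*37 + 10)/(1*11 + 3) = 47/14.
Compare the errors: |x - 37/11| = |121*11 - 37*36|/(36*11) = 1/396, and |x - 47/14| = |121*14 - 47*36|/(36*14) = 2/504.
Cross-multiplying, 1*504 = 504 < 792 = 2*396, so 1/396 is smaller: the convergent 37/11 is closer to x than 47/14.

37/11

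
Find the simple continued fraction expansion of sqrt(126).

Write x_i = (sqrt(126) + m_i)/d_i with (m_0, d_0) = (0, 1). a_0 = floor(sqrt(126)) = 11, since 11^2 = 121 <= 126 < 144 = 12^2.
Iterate m_{i+1} = d_i*a_i - m_i, d_{i+1} = (126 - m_{i+1}^2)/d_i, a_{i+1} = floor((a_0 + m_{i+1})/d_{i+1}):
  m_1 = 1*11 - 0 = 11, d_1 = (126 - 11^2)/1 = 5/1 = 5, a_1 = floor((11 + 11)/5) = 4.
  m_2 = 5*4 - 11 = 9, d_2 = (126 - 9^2)/5 = 45/5 = 9, a_2 = floor((11 + 9)/9) = 2.
  m_3 = 9*2 - 9 = 9, d_3 = (126 - 9^2)/9 = 45/9 = 5, a_3 = floor((11 + 9)/5) = 4.
  m_4 = 5*4 - 9 = 11, d_4 = (126 - 11^2)/5 = 5/5 = 1, a_4 = floor((11 + 11)/1) = 22.
  m_5 = 1*22 - 11 = 11, d_5 = (126 - 11^2)/1 = 5/1 = 5: (m_5, d_5) = (m_1, d_1) = (11, 5), so from here the quotients repeat a_1, ..., a_4; the period length is 4.
Hence the expansion of sqrt(126) is a_0 = 11 followed by the repeating block 4, 2, 4, 22 (period 4).

[11; (4, 2, 4, 22)]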